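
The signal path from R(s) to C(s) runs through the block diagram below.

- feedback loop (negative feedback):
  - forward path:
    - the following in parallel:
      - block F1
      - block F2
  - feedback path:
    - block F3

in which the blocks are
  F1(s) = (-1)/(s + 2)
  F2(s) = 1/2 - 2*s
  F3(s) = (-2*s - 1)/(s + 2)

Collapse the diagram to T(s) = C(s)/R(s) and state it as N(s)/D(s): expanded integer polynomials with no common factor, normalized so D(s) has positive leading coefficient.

1. parallel reduction of F1, F2, giving (-4*s^2 - 7*s)/(2*s + 4)
2. feedback reduction of (F1+F2), F3; the result is T(s) itself (integer coefficients, no common factor, positive leading denominator coefficient)

Hence the answer: (-4*s^3 - 15*s^2 - 14*s)/(8*s^3 + 20*s^2 + 15*s + 8)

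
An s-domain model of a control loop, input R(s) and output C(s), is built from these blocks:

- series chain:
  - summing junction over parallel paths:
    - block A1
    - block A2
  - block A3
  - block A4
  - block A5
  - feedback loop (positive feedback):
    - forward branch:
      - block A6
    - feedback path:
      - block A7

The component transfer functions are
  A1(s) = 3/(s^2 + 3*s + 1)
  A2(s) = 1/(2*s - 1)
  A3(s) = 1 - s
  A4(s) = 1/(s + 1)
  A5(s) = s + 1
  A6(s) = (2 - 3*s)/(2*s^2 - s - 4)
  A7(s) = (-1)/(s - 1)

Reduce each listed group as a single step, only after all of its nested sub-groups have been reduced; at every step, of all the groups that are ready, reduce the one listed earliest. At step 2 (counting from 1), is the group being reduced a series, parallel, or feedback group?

[1] reduce the parallel group A1, A2
[2] apply the feedback formula to A6, A7
[3] cascade (A1+A2), A3, A4, A5, [A6/(1-A6*A7)]
At step 2 the group reduced is feedback.

Answer: feedback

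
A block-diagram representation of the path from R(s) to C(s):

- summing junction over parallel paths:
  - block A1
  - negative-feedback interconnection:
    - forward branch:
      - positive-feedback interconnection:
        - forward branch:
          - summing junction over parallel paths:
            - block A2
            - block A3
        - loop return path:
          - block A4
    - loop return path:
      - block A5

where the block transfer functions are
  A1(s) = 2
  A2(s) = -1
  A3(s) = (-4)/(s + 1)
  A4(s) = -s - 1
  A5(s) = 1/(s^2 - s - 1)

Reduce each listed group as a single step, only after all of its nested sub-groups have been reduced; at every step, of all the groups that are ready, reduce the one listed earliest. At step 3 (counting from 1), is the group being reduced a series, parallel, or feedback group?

Step 1 - sum the parallel branches A2, A3
Step 2 - feedback reduction of (A2+A3), A4
Step 3 - collapse the loop ([(A2+A3)/(1-(A2+A3)*A4)] forward, A5 return)
Step 4 - add A1, [[(A2+A3)/(1-(A2+A3)*A4)]/(1+[(A2+A3)/(1-(A2+A3)*A4)]*A5)] (parallel)
Step 3: feedback.

Final answer: feedback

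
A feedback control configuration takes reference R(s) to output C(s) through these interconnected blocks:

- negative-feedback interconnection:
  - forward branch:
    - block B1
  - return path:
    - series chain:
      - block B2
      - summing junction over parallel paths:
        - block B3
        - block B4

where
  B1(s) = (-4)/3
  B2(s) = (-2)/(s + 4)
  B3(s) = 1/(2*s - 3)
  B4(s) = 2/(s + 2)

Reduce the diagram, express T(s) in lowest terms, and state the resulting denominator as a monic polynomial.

Answer: s^3 + 9*s^2/2 + 17*s/3 - 52/3

Working:
Step 1: combine B3, B4 in parallel: (5*s - 4)/(2*s^2 + s - 6)
Step 2: multiply B2, (B3+B4) (series): (8 - 10*s)/(2*s^3 + 9*s^2 - 2*s - 24)
Step 3: apply the feedback formula to B1, (B2*(B3+B4)): (-8*s^3 - 36*s^2 + 8*s + 96)/(6*s^3 + 27*s^2 + 34*s - 104)
That last expression is T(s), already simplified. Scaling its denominator by 1/6 (the reciprocal of the leading coefficient) yields the monic denominator.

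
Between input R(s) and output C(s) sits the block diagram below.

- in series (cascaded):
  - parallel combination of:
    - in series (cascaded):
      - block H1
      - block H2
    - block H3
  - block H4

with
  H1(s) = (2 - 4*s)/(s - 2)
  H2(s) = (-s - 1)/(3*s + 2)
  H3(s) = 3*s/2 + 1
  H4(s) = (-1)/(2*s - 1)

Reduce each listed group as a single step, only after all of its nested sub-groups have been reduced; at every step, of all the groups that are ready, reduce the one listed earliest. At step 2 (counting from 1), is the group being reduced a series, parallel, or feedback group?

Reducing step by step:

Step 1. series reduction of H1, H2
Step 2. combine (H1*H2), H3 in parallel
Step 3. cascade ((H1*H2)+H3), H4
Step 2 collapses a parallel group.

Answer: parallel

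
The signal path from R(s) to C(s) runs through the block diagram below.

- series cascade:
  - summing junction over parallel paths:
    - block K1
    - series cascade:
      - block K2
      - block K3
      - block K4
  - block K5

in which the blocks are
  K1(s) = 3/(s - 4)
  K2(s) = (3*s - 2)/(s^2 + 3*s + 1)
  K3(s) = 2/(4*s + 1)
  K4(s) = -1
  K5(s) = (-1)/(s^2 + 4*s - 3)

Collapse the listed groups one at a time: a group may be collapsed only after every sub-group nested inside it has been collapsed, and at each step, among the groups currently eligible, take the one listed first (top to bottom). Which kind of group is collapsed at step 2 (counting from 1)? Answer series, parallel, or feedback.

1. multiply K2, K3, K4 (series)
2. parallel reduction of K1, (K2*K3*K4)
3. reduce the series chain (K1+(K2*K3*K4)), K5
The group at step 2 is a parallel group.

Hence the answer: parallel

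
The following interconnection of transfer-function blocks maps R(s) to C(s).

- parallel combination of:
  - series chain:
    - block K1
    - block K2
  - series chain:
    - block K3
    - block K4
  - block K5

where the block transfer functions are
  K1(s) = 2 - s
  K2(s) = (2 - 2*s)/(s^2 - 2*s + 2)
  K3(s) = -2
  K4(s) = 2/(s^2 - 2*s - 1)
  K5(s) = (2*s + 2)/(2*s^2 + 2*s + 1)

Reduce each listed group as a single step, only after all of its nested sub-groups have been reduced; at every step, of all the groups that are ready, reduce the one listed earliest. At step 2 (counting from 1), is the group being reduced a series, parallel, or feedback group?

Reducing step by step:

(1) multiply K1, K2 (series)
(2) series reduction of K3, K4
(3) add (K1*K2), (K3*K4), K5 (parallel)
At step 2 the group reduced is series.

Answer: series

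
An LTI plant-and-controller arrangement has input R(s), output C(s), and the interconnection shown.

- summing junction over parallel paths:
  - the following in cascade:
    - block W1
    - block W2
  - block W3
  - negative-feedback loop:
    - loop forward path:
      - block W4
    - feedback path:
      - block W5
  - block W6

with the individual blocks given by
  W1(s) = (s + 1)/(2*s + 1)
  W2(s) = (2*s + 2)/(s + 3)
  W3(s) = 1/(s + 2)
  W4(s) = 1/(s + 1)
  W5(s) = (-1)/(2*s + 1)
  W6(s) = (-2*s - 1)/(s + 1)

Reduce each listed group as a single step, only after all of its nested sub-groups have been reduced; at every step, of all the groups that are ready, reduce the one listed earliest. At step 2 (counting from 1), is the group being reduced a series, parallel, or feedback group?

Step 1. reduce the series chain W1, W2
Step 2. collapse the loop (W4 forward, W5 return)
Step 3. combine (W1*W2), W3, [W4/(1+W4*W5)], W6 in parallel
The group at step 2 is a feedback group.

Final answer: feedback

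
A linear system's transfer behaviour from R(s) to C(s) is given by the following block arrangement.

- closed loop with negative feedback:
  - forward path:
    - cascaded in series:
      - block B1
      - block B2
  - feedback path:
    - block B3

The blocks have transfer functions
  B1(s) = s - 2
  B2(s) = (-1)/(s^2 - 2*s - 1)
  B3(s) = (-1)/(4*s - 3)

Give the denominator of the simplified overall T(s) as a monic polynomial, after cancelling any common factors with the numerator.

[1] combine B1, B2 in series -> (2 - s)/(s^2 - 2*s - 1)
[2] feedback reduction of (B1*B2), B3 -> (-4*s^2 + 11*s - 6)/(4*s^3 - 11*s^2 + 3*s + 1)
That last expression is T(s), already simplified. Scaling its denominator by 1/4 (the reciprocal of the leading coefficient) yields the monic denominator.

Hence the answer: s^3 - 11*s^2/4 + 3*s/4 + 1/4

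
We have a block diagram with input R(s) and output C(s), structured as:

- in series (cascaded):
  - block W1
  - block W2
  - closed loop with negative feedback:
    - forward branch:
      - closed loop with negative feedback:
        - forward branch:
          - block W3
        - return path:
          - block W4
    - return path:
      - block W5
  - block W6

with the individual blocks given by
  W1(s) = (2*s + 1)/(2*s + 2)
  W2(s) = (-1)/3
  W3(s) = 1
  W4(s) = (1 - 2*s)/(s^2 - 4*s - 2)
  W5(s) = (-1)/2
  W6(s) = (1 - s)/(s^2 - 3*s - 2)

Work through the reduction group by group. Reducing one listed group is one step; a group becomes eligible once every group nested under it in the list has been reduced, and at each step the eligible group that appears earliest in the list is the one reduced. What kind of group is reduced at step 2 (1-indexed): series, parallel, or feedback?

Answer: feedback

Working:
(1) feedback reduction of W3, W4
(2) apply the feedback formula to [W3/(1+W3*W4)], W5
(3) cascade W1, W2, [[W3/(1+W3*W4)]/(1+[W3/(1+W3*W4)]*W5)], W6
The group at step 2 is a feedback group.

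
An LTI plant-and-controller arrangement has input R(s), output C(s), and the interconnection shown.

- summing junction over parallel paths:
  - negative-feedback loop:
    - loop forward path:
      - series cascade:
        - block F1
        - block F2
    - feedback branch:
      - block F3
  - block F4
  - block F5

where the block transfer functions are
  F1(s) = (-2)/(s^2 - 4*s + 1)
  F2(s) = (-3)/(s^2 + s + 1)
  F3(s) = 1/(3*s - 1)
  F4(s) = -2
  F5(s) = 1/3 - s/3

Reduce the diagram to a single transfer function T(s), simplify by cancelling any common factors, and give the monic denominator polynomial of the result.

[1] combine F1, F2 in series gives 6/(s^4 - 3*s^3 - 2*s^2 - 3*s + 1)
[2] collapse the loop ((F1*F2) forward, F3 return) gives (18*s - 6)/(3*s^5 - 10*s^4 - 3*s^3 - 7*s^2 + 6*s + 5)
[3] parallel reduction of [(F1*F2)/(1+(F1*F2)*F3)], F4, F5 gives (-3*s^6 - 5*s^5 + 53*s^4 + 22*s^3 + 29*s^2 + 19*s - 43)/(9*s^5 - 30*s^4 - 9*s^3 - 21*s^2 + 18*s + 15)
T(s) is the step-3 result (common factors already cancelled). Leading coefficient of the denominator: 9. Divide through by 9 for the monic polynomial.

Final answer: s^5 - 10*s^4/3 - s^3 - 7*s^2/3 + 2*s + 5/3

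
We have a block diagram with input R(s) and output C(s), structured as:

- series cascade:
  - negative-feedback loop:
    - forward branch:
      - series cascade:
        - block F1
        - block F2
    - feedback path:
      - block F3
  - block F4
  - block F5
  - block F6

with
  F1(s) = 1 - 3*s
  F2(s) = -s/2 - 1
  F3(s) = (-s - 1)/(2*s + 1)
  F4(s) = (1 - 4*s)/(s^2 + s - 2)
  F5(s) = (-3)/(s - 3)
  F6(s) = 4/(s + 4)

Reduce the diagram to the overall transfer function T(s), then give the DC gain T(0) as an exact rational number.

(1) series reduction of F1, F2 = 3*s^2/2 + 5*s/2 - 1
(2) reduce the feedback loop with forward (F1*F2) and return F3 = (-6*s^3 - 13*s^2 - s + 2)/(3*s^3 + 8*s^2 - s - 4)
(3) combine [(F1*F2)/(1+(F1*F2)*F3)], F4, F5, F6 in series = (-288*s^3 + 24*s^2 + 60*s - 12)/(3*s^6 + 8*s^5 - 40*s^4 - 72*s^3 + 109*s^2 + 40*s - 48)
Step 3 gives the overall T(s). Then T(0) = -12/(-48) = 1/4.

Therefore the answer is 1/4.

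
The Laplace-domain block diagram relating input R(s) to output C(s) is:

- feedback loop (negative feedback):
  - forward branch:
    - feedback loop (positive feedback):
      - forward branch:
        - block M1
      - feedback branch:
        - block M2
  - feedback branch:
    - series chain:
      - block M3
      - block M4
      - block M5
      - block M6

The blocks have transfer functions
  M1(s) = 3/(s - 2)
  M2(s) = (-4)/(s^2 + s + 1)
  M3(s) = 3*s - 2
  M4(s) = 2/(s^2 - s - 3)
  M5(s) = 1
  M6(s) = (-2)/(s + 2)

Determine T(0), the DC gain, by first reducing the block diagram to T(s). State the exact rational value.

Step 1: feedback reduction of M1, M2; result (3*s^2 + 3*s + 3)/(s^3 - s^2 - s + 10)
Step 2: multiply M3, M4, M5, M6 (series); result (8 - 12*s)/(s^3 + s^2 - 5*s - 6)
Step 3: close the feedback loop around [M1/(1-M1*M2)], (M3*M4*M5*M6); result (3*s^5 + 6*s^4 - 9*s^3 - 30*s^2 - 33*s - 18)/(s^6 - 7*s^4 - 28*s^3 + 9*s^2 - 56*s - 36)
Step 3 gives the overall T(s). Then T(0) = -18/(-36) = 1/2.

Answer: 1/2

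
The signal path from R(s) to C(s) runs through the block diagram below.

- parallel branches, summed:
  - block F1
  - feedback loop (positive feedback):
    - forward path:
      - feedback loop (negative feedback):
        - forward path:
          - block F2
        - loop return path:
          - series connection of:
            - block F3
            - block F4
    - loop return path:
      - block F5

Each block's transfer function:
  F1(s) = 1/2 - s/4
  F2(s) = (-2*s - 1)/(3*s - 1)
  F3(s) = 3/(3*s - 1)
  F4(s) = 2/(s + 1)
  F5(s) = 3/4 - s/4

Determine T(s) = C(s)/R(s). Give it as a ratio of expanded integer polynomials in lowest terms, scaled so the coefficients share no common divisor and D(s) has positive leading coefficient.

First reduce the diagram to T(s).

1. series reduction of F3, F4 -> 6/(3*s^2 + 2*s - 1)
2. apply the feedback formula to F2, (F3*F4) -> (-6*s^3 - 7*s^2 + 1)/(9*s^3 + 3*s^2 - 17*s - 5)
3. reduce the feedback loop with forward [F2/(1+F2*(F3*F4))] and return F5 -> (24*s^3 + 28*s^2 - 4)/(6*s^4 - 47*s^3 - 33*s^2 + 67*s + 23)
4. sum the parallel branches F1, [[F2/(1+F2*(F3*F4))]/(1-[F2/(1+F2*(F3*F4))]*F5)], giving the overall T(s)

Answer: (-6*s^5 + 59*s^4 + 35*s^3 - 21*s^2 + 111*s + 30)/(24*s^4 - 188*s^3 - 132*s^2 + 268*s + 92)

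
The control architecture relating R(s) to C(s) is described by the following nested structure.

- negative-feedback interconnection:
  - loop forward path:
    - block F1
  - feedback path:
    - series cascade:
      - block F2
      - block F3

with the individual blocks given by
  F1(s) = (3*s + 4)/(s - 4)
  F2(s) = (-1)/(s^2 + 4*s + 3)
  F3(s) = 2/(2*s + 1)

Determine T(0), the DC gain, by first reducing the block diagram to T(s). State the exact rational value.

Step 1. combine F2, F3 in series; result (-2)/(2*s^3 + 9*s^2 + 10*s + 3)
Step 2. close the feedback loop around F1, (F2*F3); result (6*s^4 + 35*s^3 + 66*s^2 + 49*s + 12)/(2*s^4 + s^3 - 26*s^2 - 43*s - 20)
The step-2 result is T(s). Setting s = 0: T(0) = 12/(-20) = -3/5.

Final answer: -3/5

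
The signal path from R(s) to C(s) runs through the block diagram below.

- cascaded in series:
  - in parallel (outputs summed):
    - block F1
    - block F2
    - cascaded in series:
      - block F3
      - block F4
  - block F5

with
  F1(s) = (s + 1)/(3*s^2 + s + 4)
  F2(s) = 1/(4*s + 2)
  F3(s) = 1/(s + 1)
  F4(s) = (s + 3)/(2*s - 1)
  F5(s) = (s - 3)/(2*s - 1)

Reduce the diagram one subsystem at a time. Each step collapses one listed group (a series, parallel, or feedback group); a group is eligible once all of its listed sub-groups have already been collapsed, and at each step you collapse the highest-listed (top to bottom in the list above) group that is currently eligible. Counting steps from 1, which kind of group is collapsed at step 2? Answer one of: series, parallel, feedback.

The answer is parallel.

Reasoning:
[1] series reduction of F3, F4
[2] add F1, F2, (F3*F4) (parallel)
[3] combine (F1+F2+(F3*F4)), F5 in series
At step 2 the group reduced is parallel.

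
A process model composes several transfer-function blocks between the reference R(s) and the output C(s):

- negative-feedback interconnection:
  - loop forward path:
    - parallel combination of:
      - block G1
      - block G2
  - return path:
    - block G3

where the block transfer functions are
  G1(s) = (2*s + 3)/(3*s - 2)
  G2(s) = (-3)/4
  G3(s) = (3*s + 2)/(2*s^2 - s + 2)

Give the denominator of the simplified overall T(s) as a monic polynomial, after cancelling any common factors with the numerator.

The answer is s^3 - 31*s^2/24 + 7*s/2 + 5/6.

Reasoning:
[1] add G1, G2 (parallel); result (18 - s)/(12*s - 8)
[2] reduce the feedback loop with forward (G1+G2) and return G3; result (-2*s^3 + 37*s^2 - 20*s + 36)/(24*s^3 - 31*s^2 + 84*s + 20)
The result of step 2 is T(s) in lowest terms. Its denominator has leading coefficient 24; dividing the denominator through by 24 makes it monic.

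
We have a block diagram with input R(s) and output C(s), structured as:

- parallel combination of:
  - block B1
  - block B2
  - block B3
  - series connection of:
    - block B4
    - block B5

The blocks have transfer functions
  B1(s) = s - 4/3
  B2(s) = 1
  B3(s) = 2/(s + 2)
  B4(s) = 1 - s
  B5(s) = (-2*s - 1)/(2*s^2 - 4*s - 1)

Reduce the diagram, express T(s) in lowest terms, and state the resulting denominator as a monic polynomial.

Reducing step by step:

(1) reduce the series chain B4, B5; result (2*s^2 - s - 1)/(2*s^2 - 4*s - 1)
(2) combine B1, B2, B3, (B4*B5) in parallel; result (6*s^4 + 4*s^3 - 6*s^2 - 30*s - 10)/(6*s^3 - 27*s - 6)
No further cancellation is possible in the step-2 result, so that is T(s). Its denominator becomes monic after dividing by the leading coefficient 6.

Answer: s^3 - 9*s/2 - 1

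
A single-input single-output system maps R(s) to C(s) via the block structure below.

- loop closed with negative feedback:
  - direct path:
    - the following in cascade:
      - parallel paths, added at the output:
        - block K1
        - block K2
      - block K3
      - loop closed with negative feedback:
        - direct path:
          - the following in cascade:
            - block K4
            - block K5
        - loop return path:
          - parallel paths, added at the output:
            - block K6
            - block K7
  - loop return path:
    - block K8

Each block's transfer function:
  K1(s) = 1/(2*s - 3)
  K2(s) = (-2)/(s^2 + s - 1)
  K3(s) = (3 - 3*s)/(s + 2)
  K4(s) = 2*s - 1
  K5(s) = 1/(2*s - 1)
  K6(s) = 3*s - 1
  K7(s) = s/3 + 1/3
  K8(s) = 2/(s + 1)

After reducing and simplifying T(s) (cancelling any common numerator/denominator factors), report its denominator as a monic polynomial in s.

1. combine K1, K2 in parallel; result (s^2 - 3*s + 5)/(2*s^3 - s^2 - 5*s + 3)
2. multiply K4, K5 (series); result 1
3. reduce the parallel group K6, K7; result 10*s/3 - 2/3
4. collapse the loop ((K4*K5) forward, (K6+K7) return); result 3/(10*s + 1)
5. multiply (K1+K2), K3, [(K4*K5)/(1+(K4*K5)*(K6+K7))] (series); result (-9*s^3 + 36*s^2 - 72*s + 45)/(20*s^5 + 32*s^4 - 67*s^3 - 77*s^2 + 53*s + 6)
6. feedback reduction of ((K1+K2)*K3*[(K4*K5)/(1+(K4*K5)*(K6+K7))]), K8; result (-9*s^4 + 27*s^3 - 36*s^2 - 27*s + 45)/(20*s^6 + 52*s^5 - 35*s^4 - 162*s^3 + 48*s^2 - 85*s + 96)
No further cancellation is possible in the step-6 result, so that is T(s). Its denominator becomes monic after dividing by the leading coefficient 20.

Final answer: s^6 + 13*s^5/5 - 7*s^4/4 - 81*s^3/10 + 12*s^2/5 - 17*s/4 + 24/5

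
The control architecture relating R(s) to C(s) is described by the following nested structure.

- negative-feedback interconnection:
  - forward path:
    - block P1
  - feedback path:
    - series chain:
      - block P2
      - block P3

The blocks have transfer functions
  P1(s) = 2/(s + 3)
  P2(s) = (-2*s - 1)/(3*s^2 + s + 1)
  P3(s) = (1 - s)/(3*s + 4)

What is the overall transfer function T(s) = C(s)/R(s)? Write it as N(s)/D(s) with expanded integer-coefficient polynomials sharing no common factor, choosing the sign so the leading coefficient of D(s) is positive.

1. combine P2, P3 in series = (2*s^2 - s - 1)/(9*s^3 + 15*s^2 + 7*s + 4)
2. reduce the feedback loop with forward P1 and return (P2*P3) - this is the overall T(s), already in the required normalized form

Answer: (18*s^3 + 30*s^2 + 14*s + 8)/(9*s^4 + 42*s^3 + 56*s^2 + 23*s + 10)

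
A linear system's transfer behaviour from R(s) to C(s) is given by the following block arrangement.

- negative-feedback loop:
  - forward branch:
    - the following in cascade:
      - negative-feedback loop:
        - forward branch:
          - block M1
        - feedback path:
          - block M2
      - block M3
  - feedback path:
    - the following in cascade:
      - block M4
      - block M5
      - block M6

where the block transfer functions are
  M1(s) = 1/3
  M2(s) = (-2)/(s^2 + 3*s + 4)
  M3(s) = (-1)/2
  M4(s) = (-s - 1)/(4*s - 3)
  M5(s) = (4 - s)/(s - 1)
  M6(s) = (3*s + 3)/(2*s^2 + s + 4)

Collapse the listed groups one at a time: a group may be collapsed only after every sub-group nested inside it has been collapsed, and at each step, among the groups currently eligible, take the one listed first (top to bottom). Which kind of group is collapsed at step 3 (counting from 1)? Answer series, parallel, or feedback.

[1] feedback reduction of M1, M2
[2] series reduction of [M1/(1+M1*M2)], M3
[3] multiply M4, M5, M6 (series)
[4] apply the feedback formula to ([M1/(1+M1*M2)]*M3), (M4*M5*M6)
Step 3: series.

Final answer: series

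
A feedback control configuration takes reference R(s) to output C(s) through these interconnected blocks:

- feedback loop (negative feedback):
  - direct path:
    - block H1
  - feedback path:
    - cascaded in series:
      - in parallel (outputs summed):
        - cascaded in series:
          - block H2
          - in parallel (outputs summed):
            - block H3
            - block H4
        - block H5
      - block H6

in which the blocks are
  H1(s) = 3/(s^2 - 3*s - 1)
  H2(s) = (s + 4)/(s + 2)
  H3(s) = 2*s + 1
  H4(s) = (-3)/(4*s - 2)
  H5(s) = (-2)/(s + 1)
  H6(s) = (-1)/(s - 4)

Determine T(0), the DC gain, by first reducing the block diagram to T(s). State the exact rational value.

Step 1. add H3, H4 (parallel) = (8*s^2 - 5)/(4*s - 2)
Step 2. multiply H2, (H3+H4) (series) = (8*s^3 + 32*s^2 - 5*s - 20)/(4*s^2 + 6*s - 4)
Step 3. combine (H2*(H3+H4)), H5 in parallel = (8*s^4 + 40*s^3 + 19*s^2 - 37*s - 12)/(4*s^3 + 10*s^2 + 2*s - 4)
Step 4. multiply ((H2*(H3+H4))+H5), H6 (series) = (-8*s^4 - 40*s^3 - 19*s^2 + 37*s + 12)/(4*s^4 - 6*s^3 - 38*s^2 - 12*s + 16)
Step 5. reduce the feedback loop with forward H1 and return (((H2*(H3+H4))+H5)*H6) = (12*s^4 - 18*s^3 - 114*s^2 - 36*s + 48)/(4*s^6 - 18*s^5 - 48*s^4 - 12*s^3 + 33*s^2 + 75*s + 20)
The step-5 result is T(s). Setting s = 0: T(0) = 48/20 = 12/5.

Hence the answer: 12/5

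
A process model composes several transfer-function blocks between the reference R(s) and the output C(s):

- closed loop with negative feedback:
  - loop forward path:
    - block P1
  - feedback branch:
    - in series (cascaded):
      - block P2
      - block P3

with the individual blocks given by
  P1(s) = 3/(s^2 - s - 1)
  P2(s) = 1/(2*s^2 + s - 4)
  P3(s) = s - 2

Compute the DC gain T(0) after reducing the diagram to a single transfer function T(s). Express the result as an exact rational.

Answer: 6

Working:
Step 1: cascade P2, P3, giving (s - 2)/(2*s^2 + s - 4)
Step 2: apply the feedback formula to P1, (P2*P3), giving (6*s^2 + 3*s - 12)/(2*s^4 - s^3 - 7*s^2 + 6*s - 2)
Evaluating the step-2 result (the overall T(s)) at s = 0 gives T(0) = -12/(-2) = 6.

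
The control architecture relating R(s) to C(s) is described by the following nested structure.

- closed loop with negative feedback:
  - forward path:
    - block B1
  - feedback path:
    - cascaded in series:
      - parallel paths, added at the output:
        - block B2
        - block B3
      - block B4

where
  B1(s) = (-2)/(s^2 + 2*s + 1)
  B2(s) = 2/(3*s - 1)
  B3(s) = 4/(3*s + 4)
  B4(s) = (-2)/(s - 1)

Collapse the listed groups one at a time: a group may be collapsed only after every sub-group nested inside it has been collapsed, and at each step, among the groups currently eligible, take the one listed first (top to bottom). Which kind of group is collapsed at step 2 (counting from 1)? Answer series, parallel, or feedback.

Answer: series

Working:
1. parallel reduction of B2, B3
2. combine (B2+B3), B4 in series
3. reduce the feedback loop with forward B1 and return ((B2+B3)*B4)
Step 2: series.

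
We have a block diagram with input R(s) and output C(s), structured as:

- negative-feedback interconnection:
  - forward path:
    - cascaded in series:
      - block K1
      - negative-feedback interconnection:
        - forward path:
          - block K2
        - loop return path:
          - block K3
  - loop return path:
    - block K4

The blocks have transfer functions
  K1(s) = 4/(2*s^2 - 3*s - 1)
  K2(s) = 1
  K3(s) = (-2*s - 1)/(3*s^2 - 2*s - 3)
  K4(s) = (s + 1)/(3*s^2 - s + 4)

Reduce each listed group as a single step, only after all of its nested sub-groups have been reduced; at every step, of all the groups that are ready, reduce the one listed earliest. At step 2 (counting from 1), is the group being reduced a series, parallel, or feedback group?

Step 1 - feedback reduction of K2, K3
Step 2 - cascade K1, [K2/(1+K2*K3)]
Step 3 - apply the feedback formula to (K1*[K2/(1+K2*K3)]), K4
The group at step 2 is a series group.

Hence the answer: series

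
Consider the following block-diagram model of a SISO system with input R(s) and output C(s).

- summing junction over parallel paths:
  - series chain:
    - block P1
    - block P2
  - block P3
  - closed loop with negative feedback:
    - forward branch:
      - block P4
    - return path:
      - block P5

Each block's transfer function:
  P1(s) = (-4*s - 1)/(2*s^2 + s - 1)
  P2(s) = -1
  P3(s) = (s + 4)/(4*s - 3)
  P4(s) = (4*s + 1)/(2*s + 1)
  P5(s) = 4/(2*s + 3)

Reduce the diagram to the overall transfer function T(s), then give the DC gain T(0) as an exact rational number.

[1] series reduction of P1, P2 gives (4*s + 1)/(2*s^2 + s - 1)
[2] collapse the loop (P4 forward, P5 return) gives (8*s^2 + 14*s + 3)/(4*s^2 + 24*s + 7)
[3] parallel reduction of (P1*P2), P3, [P4/(1+P4*P5)] gives (72*s^5 + 244*s^4 + 534*s^3 - 53*s^2 - 182*s - 40)/(32*s^5 + 184*s^4 - 20*s^3 - 170*s^2 + 23*s + 21)
The step-3 result is T(s). Setting s = 0: T(0) = -40/21.

Answer: -40/21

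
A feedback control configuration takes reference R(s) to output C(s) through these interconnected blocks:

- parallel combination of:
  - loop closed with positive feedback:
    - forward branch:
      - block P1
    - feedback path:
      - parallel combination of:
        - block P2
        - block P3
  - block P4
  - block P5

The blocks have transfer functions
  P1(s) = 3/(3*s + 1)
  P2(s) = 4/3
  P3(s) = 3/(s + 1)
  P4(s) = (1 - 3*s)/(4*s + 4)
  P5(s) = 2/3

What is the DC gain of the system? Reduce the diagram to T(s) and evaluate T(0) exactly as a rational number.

Answer: 2/3

Working:
1. add P2, P3 (parallel): (4*s + 13)/(3*s + 3)
2. close the feedback loop around P1, (P2+P3): (s + 1)/(s^2 - 4)
3. reduce the parallel group [P1/(1-P1*(P2+P3))], P4, P5: (-s^3 + 23*s^2 + 28*s - 32)/(12*s^3 + 12*s^2 - 48*s - 48)
That last expression is T(s); at s = 0 only the constant terms survive, so T(0) = -32/(-48) = 2/3.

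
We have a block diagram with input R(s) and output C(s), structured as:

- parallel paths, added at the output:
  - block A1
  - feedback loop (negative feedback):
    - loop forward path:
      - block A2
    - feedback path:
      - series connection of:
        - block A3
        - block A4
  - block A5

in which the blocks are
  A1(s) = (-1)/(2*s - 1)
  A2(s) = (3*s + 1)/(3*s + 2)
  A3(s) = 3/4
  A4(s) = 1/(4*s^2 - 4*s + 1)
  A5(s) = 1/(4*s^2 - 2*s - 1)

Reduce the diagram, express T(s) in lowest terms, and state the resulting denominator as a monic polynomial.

Step 1 - series reduction of A3, A4: 3/(16*s^2 - 16*s + 4)
Step 2 - close the feedback loop around A2, (A3*A4): (48*s^3 - 32*s^2 - 4*s + 4)/(48*s^3 - 16*s^2 - 11*s + 11)
Step 3 - sum the parallel branches A1, [A2/(1+A2*(A3*A4))], A5: (384*s^6 - 832*s^5 + 480*s^4 + 92*s^3 - 152*s^2 + 40*s + 4)/(384*s^6 - 512*s^5 + 40*s^4 + 224*s^3 - 104*s^2 - 11*s + 11)
The result of step 3 is T(s) in lowest terms. Its denominator has leading coefficient 384; dividing the denominator through by 384 makes it monic.

Final answer: s^6 - 4*s^5/3 + 5*s^4/48 + 7*s^3/12 - 13*s^2/48 - 11*s/384 + 11/384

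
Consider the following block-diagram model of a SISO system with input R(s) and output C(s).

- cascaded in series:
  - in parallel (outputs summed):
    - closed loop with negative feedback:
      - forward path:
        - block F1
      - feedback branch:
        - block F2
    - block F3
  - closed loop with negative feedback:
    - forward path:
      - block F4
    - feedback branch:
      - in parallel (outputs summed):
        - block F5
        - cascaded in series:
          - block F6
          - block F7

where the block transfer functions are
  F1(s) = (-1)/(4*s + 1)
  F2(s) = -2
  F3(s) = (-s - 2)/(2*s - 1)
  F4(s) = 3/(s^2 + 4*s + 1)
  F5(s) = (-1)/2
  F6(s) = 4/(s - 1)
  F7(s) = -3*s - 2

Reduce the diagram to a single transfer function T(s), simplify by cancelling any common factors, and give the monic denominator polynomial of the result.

Answer: s^5 + 13*s^4/4 - 321*s^3/8 - 139*s^2/4 + 149*s/16 + 141/16

Working:
(1) close the feedback loop around F1, F2 = (-1)/(4*s + 3)
(2) combine [F1/(1+F1*F2)], F3 in parallel = (-4*s^2 - 13*s - 5)/(8*s^2 + 2*s - 3)
(3) multiply F6, F7 (series) = (-12*s - 8)/(s - 1)
(4) add F5, (F6*F7) (parallel) = (-25*s - 15)/(2*s - 2)
(5) close the feedback loop around F4, (F5+(F6*F7)) = (6*s - 6)/(2*s^3 + 6*s^2 - 81*s - 47)
(6) combine ([F1/(1+F1*F2)]+F3), [F4/(1+F4*(F5+(F6*F7)))] in series = (-24*s^3 - 54*s^2 + 48*s + 30)/(16*s^5 + 52*s^4 - 642*s^3 - 556*s^2 + 149*s + 141)
T(s) is the step-6 result (common factors already cancelled). Leading coefficient of the denominator: 16. Divide through by 16 for the monic polynomial.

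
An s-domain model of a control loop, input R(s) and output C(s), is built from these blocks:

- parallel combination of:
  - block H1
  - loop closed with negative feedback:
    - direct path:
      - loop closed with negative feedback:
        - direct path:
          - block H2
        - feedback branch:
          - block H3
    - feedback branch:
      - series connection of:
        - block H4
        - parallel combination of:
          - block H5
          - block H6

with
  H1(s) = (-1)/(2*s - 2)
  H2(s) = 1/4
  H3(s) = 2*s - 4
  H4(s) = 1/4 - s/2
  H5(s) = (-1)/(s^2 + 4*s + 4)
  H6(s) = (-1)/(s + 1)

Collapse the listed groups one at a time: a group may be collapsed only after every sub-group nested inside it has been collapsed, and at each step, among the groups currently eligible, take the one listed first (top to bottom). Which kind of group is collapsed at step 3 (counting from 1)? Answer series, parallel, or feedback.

(1) collapse the loop (H2 forward, H3 return)
(2) sum the parallel branches H5, H6
(3) multiply H4, (H5+H6) (series)
(4) close the feedback loop around [H2/(1+H2*H3)], (H4*(H5+H6))
(5) parallel reduction of H1, [[H2/(1+H2*H3)]/(1+[H2/(1+H2*H3)]*(H4*(H5+H6)))]
At step 3 the group reduced is series.

Final answer: series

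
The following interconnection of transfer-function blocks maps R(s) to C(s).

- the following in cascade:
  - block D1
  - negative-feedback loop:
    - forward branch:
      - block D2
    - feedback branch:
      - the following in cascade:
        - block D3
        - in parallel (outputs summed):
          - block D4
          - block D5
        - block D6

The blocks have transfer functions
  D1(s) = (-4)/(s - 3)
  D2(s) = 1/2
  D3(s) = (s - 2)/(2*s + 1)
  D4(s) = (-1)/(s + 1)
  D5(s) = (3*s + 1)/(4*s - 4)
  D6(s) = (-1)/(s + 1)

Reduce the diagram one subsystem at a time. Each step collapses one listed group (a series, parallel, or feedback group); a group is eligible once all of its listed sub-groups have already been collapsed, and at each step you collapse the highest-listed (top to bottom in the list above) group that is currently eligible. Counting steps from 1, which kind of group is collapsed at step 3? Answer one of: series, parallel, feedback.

(1) add D4, D5 (parallel)
(2) reduce the series chain D3, (D4+D5), D6
(3) reduce the feedback loop with forward D2 and return (D3*(D4+D5)*D6)
(4) series reduction of D1, [D2/(1+D2*(D3*(D4+D5)*D6))]
Step 3: feedback.

Answer: feedback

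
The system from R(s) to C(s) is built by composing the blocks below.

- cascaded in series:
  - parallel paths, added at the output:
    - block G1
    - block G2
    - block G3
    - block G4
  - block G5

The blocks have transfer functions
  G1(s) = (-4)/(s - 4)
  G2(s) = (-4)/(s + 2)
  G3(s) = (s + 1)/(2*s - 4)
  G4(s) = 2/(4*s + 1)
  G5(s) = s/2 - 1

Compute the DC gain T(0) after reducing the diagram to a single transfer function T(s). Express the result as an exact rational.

First reduce the diagram to T(s).

Step 1: parallel reduction of G1, G2, G3, G4 gives (4*s^4 - 63*s^3 + 119*s^2 - 138*s + 24)/(8*s^4 - 30*s^3 - 40*s^2 + 120*s + 32)
Step 2: cascade (G1+G2+G3+G4), G5 gives (4*s^4 - 63*s^3 + 119*s^2 - 138*s + 24)/(16*s^3 - 28*s^2 - 136*s - 32)
Evaluating the step-2 result (the overall T(s)) at s = 0 gives T(0) = 24/(-32) = -3/4.

Answer: -3/4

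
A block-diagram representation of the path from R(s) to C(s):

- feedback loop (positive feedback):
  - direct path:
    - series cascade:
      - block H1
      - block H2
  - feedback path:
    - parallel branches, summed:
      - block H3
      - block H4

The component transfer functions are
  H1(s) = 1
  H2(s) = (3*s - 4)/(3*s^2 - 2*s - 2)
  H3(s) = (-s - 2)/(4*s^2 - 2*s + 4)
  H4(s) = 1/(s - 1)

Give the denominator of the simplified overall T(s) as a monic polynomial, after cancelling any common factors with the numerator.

Step 1. series reduction of H1, H2 -> (3*s - 4)/(3*s^2 - 2*s - 2)
Step 2. combine H3, H4 in parallel -> (3*s^2 - 3*s + 6)/(4*s^3 - 6*s^2 + 6*s - 4)
Step 3. collapse the loop ((H1*H2) forward, (H3+H4) return) -> (12*s^4 - 34*s^3 + 42*s^2 - 36*s + 16)/(12*s^5 - 26*s^4 + 13*s^3 + 9*s^2 - 34*s + 32)
T(s) is the step-3 result (common factors already cancelled). Leading coefficient of the denominator: 12. Divide through by 12 for the monic polynomial.

Final answer: s^5 - 13*s^4/6 + 13*s^3/12 + 3*s^2/4 - 17*s/6 + 8/3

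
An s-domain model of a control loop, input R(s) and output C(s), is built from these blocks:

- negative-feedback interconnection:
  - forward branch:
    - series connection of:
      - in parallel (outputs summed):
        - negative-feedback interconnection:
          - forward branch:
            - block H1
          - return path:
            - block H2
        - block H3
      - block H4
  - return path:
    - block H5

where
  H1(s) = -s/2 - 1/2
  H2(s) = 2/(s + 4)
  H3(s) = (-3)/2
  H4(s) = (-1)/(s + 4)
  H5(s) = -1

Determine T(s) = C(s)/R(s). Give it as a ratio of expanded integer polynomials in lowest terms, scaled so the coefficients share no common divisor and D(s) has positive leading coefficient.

Answer: (-s^2 - 5*s - 13)/(s^2 - s - 11)

Working:
[1] collapse the loop (H1 forward, H2 return) gives -s^2/6 - 5*s/6 - 2/3
[2] parallel reduction of [H1/(1+H1*H2)], H3 gives -s^2/6 - 5*s/6 - 13/6
[3] reduce the series chain ([H1/(1+H1*H2)]+H3), H4 gives (s^2 + 5*s + 13)/(6*s + 24)
[4] feedback reduction of (([H1/(1+H1*H2)]+H3)*H4), H5; the result is T(s) itself (integer coefficients, no common factor, positive leading denominator coefficient)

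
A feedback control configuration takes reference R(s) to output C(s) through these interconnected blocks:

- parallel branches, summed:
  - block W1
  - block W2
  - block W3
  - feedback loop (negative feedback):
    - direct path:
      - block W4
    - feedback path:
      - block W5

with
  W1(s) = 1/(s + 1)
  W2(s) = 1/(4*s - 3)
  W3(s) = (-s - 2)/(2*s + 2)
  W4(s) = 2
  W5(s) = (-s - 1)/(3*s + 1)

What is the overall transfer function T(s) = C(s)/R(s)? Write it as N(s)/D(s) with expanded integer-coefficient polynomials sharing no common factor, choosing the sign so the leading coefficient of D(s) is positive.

Answer: (44*s^3 + 37*s^2 - 35*s - 14)/(8*s^3 - 6*s^2 - 8*s + 6)

Working:
1. close the feedback loop around W4, W5; result (6*s + 2)/(s - 1)
2. add W1, W2, W3, [W4/(1+W4*W5)] (parallel): this yields T(s), and no further normalization is needed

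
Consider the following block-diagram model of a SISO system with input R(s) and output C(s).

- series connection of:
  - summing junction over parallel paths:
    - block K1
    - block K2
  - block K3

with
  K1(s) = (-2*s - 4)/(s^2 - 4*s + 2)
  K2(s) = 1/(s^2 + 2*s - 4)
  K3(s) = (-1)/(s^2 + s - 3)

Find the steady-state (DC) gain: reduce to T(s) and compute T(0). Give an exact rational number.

Reducing step by step:

Step 1 - combine K1, K2 in parallel = (-2*s^3 - 7*s^2 - 4*s + 18)/(s^4 - 2*s^3 - 10*s^2 + 20*s - 8)
Step 2 - combine (K1+K2), K3 in series = (2*s^3 + 7*s^2 + 4*s - 18)/(s^6 - s^5 - 15*s^4 + 16*s^3 + 42*s^2 - 68*s + 24)
That last expression is T(s); at s = 0 only the constant terms survive, so T(0) = -18/24 = -3/4.

Answer: -3/4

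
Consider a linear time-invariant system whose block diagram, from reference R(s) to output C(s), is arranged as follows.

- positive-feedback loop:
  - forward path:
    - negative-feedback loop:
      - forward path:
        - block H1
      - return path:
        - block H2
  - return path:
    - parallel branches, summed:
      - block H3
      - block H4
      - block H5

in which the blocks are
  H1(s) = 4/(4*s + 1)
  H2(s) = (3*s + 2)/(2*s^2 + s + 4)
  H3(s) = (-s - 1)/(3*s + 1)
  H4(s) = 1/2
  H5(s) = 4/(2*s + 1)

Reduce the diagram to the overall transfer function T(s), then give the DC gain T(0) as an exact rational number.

Step 1 - close the feedback loop around H1, H2; result (8*s^2 + 4*s + 16)/(8*s^3 + 6*s^2 + 29*s + 12)
Step 2 - parallel reduction of H3, H4, H5; result (2*s^2 + 23*s + 7)/(12*s^2 + 10*s + 2)
Step 3 - feedback reduction of [H1/(1+H1*H2)], (H3+H4+H5); result (48*s^4 + 64*s^3 + 124*s^2 + 84*s + 16)/(48*s^5 + 68*s^4 + 116*s^3 + 133*s^2 - 109*s - 44)
The step-3 result is T(s). Setting s = 0: T(0) = 16/(-44) = -4/11.

Hence the answer: -4/11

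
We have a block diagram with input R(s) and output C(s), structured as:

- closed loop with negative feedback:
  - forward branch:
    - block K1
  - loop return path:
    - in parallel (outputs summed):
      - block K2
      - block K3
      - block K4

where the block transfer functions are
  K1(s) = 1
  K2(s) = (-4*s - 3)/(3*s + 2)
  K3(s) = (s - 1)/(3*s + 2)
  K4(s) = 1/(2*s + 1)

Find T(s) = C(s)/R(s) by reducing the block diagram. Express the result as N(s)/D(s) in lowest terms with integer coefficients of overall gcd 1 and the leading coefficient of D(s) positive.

1. add K2, K3, K4 (parallel): (-6*s^2 - 8*s - 2)/(6*s^2 + 7*s + 2)
2. reduce the feedback loop with forward K1 and return (K2+K3+K4), giving the overall T(s)

Answer: (-6*s^2 - 7*s - 2)/s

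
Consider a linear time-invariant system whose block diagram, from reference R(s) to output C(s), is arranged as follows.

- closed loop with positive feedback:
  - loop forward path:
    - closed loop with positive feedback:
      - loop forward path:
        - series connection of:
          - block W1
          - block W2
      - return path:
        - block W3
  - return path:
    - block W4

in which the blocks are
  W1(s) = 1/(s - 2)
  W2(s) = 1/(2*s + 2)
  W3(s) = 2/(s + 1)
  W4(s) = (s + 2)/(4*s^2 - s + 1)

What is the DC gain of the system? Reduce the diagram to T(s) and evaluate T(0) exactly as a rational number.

Step 1: reduce the series chain W1, W2 gives 1/(2*s^2 - 2*s - 4)
Step 2: apply the feedback formula to (W1*W2), W3 gives (s + 1)/(2*s^3 - 6*s - 6)
Step 3: close the feedback loop around [(W1*W2)/(1-(W1*W2)*W3)], W4 gives (4*s^3 + 3*s^2 + 1)/(8*s^5 - 2*s^4 - 22*s^3 - 19*s^2 - 3*s - 8)
Evaluating the step-3 result (the overall T(s)) at s = 0 gives T(0) = 1/(-8) = -1/8.

Therefore the answer is -1/8.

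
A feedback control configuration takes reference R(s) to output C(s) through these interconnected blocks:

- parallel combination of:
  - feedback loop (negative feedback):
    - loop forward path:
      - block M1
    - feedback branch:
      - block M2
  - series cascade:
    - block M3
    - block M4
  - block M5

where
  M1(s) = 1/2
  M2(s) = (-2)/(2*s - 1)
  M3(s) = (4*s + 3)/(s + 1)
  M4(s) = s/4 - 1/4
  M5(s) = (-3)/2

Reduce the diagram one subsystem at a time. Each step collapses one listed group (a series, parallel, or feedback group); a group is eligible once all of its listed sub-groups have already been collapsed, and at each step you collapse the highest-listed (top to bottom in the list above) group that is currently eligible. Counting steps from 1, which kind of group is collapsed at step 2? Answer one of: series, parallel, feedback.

[1] reduce the feedback loop with forward M1 and return M2
[2] multiply M3, M4 (series)
[3] reduce the parallel group [M1/(1+M1*M2)], (M3*M4), M5
Step 2: series.

Final answer: series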